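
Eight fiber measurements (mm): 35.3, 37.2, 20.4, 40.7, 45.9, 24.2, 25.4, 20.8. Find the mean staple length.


Formula: Mean = sum of lengths / count
Sum = 35.3 + 37.2 + 20.4 + 40.7 + 45.9 + 24.2 + 25.4 + 20.8
Sum = 249.9 mm
Mean = 249.9 / 8 = 31.24 mm

31.24 mm


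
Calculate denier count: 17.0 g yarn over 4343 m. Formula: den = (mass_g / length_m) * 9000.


Formula: den = (mass_g / length_m) * 9000
Substituting: den = (17.0 / 4343) * 9000
Intermediate: 17.0 / 4343 = 0.00391434 g/m
den = 0.00391434 * 9000 = 35.2 denier

35.2 denier


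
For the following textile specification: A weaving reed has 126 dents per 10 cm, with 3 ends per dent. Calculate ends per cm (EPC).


Formula: EPC = (dents per 10 cm * ends per dent) / 10
Step 1: Total ends per 10 cm = 126 * 3 = 378
Step 2: EPC = 378 / 10 = 37.8 ends/cm

37.8 ends/cm


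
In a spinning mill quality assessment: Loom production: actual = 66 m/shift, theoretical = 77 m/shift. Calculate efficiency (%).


Formula: Efficiency% = (Actual output / Theoretical output) * 100
Efficiency% = (66 / 77) * 100
Efficiency% = 0.857143 * 100 = 85.7143% ≈ 85.7%

85.7%


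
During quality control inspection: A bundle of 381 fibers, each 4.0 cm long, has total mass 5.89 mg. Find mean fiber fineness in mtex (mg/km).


Formula: fineness (mtex) = mass (mg) / total length (km) = (mass_mg / total_length_m) * 1000
Step 1: Convert fiber length: 4.0 cm = 0.04 m
Step 2: Total fiber length = 381 * 0.04 = 15.24 m
Step 3: Linear density = 5.89 mg / 15.24 m = 0.3865 mg/m
Step 4: fineness = 0.3865 * 1000 = 386.5 mtex

386.5 mtex


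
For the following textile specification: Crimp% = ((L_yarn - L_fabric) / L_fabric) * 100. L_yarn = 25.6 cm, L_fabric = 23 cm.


Formula: Crimp% = ((L_yarn - L_fabric) / L_fabric) * 100
Step 1: Extension = 25.6 - 23 = 2.6 cm
Step 2: Crimp% = (2.6 / 23) * 100
Step 3: Crimp% = 0.113043 * 100 = 11.3043% ≈ 11.3%

11.3%


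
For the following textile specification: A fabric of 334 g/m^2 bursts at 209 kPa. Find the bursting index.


Formula: Bursting Index = Bursting Strength / Fabric GSM
BI = 209 kPa / 334 g/m^2
BI = 0.626 kPa/(g/m^2)

0.626 kPa/(g/m^2)


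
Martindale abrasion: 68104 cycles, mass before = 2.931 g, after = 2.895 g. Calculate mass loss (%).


Formula: Mass loss% = ((m_before - m_after) / m_before) * 100
Step 1: Mass loss = 2.931 - 2.895 = 0.036 g
Step 2: Ratio = 0.036 / 2.931 = 0.0122825
Step 3: Mass loss% = 0.0122825 * 100 = 1.22825% ≈ 1.23%

1.23%


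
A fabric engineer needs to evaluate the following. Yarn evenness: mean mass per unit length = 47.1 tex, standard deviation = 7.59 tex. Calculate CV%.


Formula: CV% = (standard deviation / mean) * 100
Step 1: Ratio = 7.59 / 47.1 = 0.161146
Step 2: CV% = 0.161146 * 100 = 16.1146% ≈ 16.1%

16.1%


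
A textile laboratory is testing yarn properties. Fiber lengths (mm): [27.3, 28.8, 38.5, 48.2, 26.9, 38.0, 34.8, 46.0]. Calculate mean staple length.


Formula: Mean = sum of lengths / count
Sum = 27.3 + 28.8 + 38.5 + 48.2 + 26.9 + 38.0 + 34.8 + 46.0
Sum = 288.5 mm
Mean = 288.5 / 8 = 36.06 mm

36.06 mm


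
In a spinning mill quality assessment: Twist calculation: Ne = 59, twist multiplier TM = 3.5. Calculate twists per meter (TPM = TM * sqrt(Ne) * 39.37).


Formula: TPM = TM * sqrt(Ne) * 39.37
Step 1: sqrt(Ne) = sqrt(59) = 7.6811
Step 2: TM * sqrt(Ne) = 3.5 * 7.6811 = 26.8839
Step 3: TPM = 26.8839 * 39.37 = 1058 twists/m

1058 twists/m


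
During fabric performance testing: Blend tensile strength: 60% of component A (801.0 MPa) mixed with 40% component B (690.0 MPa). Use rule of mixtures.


Formula: Blend property = (fraction_A * property_A) + (fraction_B * property_B)
Step 1: Contribution A = 60/100 * 801.0 MPa = 480.6 MPa
Step 2: Contribution B = 40/100 * 690.0 MPa = 276.0 MPa
Step 3: Blend tensile strength = 480.6 + 276.0 = 756.6 MPa

756.6 MPa


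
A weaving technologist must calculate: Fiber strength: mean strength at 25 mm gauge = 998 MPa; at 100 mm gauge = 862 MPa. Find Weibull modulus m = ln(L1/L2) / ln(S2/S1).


Formula: m = ln(L1/L2) / ln(S2/S1)
Step 1: ln(L1/L2) = ln(25/100) = -1.38629
Step 2: S2/S1 = 862/998 = 0.86373
Step 3: ln(S2/S1) = ln(0.86373) = -0.14650
Step 4: m = -1.38629 / -0.14650 = 9.46

9.46 (Weibull m)


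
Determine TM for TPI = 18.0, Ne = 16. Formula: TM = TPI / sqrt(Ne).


Formula: TM = TPI / sqrt(Ne)
Step 1: sqrt(Ne) = sqrt(16) = 4
Step 2: TM = 18.0 / 4 = 4.50

4.50 TM


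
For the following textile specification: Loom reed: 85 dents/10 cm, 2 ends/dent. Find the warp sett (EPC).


Formula: EPC = (dents per 10 cm * ends per dent) / 10
Step 1: Total ends per 10 cm = 85 * 2 = 170
Step 2: EPC = 170 / 10 = 17.0 ends/cm

17.0 ends/cm


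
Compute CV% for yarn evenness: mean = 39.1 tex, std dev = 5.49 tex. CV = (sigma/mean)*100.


Formula: CV% = (standard deviation / mean) * 100
Step 1: Ratio = 5.49 / 39.1 = 0.140409
Step 2: CV% = 0.140409 * 100 = 14.0409% ≈ 14.0%

14.0%


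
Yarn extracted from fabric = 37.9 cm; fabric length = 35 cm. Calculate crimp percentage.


Formula: Crimp% = ((L_yarn - L_fabric) / L_fabric) * 100
Step 1: Extension = 37.9 - 35 = 2.9 cm
Step 2: Crimp% = (2.9 / 35) * 100
Step 3: Crimp% = 0.082857 * 100 = 8.2857% ≈ 8.3%

8.3%


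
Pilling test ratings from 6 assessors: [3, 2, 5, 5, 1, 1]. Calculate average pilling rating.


Formula: Mean = sum / count
Sum = 3 + 2 + 5 + 5 + 1 + 1 = 17
Mean = 17 / 6 = 2.8

2.8


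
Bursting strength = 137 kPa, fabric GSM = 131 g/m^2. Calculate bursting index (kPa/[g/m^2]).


Formula: Bursting Index = Bursting Strength / Fabric GSM
BI = 137 kPa / 131 g/m^2
BI = 1.046 kPa/(g/m^2)

1.046 kPa/(g/m^2)


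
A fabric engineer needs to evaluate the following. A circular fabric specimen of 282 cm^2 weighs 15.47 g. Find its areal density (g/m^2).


Formula: GSM = mass_g / area_m2
Step 1: Convert area: 282 cm^2 = 282 / 10000 = 0.0282 m^2
Step 2: GSM = 15.47 g / 0.0282 m^2 = 548.6 g/m^2

548.6 g/m^2


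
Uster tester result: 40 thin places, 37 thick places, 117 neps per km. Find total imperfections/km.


Formula: Total = thin places + thick places + neps
Total = 40 + 37 + 117
Total = 194 imperfections/km

194 imperfections/km


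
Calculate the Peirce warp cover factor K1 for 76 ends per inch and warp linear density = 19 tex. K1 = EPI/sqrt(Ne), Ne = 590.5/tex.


Formula: K1 = EPI / sqrt(Ne), with Ne = 590.5 / tex_warp
Step 1: Ne = 590.5 / 19 = 31.079
Step 2: sqrt(Ne) = sqrt(31.079) = 5.5749
Step 3: K1 = 76 / 5.5749 = 13.6

13.6


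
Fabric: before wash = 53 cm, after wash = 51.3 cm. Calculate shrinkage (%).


Formula: Shrinkage% = ((L_before - L_after) / L_before) * 100
Step 1: Shrinkage = 53 - 51.3 = 1.7 cm
Step 2: Shrinkage% = (1.7 / 53) * 100
Step 3: Shrinkage% = 0.032075 * 100 = 3.2075% ≈ 3.2%

3.2%


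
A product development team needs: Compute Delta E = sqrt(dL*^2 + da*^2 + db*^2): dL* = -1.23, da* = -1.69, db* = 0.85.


Formula: Delta E = sqrt(dL*^2 + da*^2 + db*^2)
Step 1: dL*^2 = (-1.23)^2 = 1.5129
Step 2: da*^2 = (-1.69)^2 = 2.8561
Step 3: db*^2 = 0.85^2 = 0.7225
Step 4: Sum = 1.5129 + 2.8561 + 0.7225 = 5.0915
Step 5: Delta E = sqrt(5.0915) = 2.26

2.26 Delta E


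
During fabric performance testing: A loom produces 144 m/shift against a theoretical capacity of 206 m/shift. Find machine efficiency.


Formula: Efficiency% = (Actual output / Theoretical output) * 100
Efficiency% = (144 / 206) * 100
Efficiency% = 0.699029 * 100 = 69.9029% ≈ 69.9%

69.9%


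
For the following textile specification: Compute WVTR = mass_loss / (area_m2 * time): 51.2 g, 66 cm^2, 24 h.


Formula: WVTR = mass_loss / (area * time)
Step 1: Convert area: 66 cm^2 = 0.0066 m^2
Step 2: WVTR = 51.2 g / (0.0066 m^2 * 24 h)
Step 3: WVTR = 51.2 / 0.1584 = 323.2 g/m^2/h

323.2 g/m^2/h


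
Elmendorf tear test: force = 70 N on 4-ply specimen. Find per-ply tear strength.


Formula: Per-ply strength = Total force / Number of plies
Per-ply = 70 N / 4
Per-ply = 17.5 N

17.5 N


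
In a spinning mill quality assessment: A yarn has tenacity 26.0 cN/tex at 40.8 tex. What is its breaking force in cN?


Formula: Breaking force = Tenacity * Linear density
F = 26.0 cN/tex * 40.8 tex
F = 1060.80 cN

1060.80 cN


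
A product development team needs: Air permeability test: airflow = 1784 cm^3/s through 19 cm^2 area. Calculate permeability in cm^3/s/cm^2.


Formula: Air Permeability = Airflow / Test Area
AP = 1784 cm^3/s / 19 cm^2
AP = 93.9 cm^3/s/cm^2

93.9 cm^3/s/cm^2


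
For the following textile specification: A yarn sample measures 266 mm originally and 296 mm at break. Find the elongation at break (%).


Formula: Elongation (%) = ((L_break - L0) / L0) * 100
Step 1: Extension = 296 - 266 = 30 mm
Step 2: Elongation = (30 / 266) * 100
Step 3: Elongation = 0.112782 * 100 = 11.2782% ≈ 11.3%

11.3%


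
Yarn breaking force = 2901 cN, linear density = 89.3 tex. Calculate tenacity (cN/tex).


Formula: Tenacity = Breaking force / Linear density
Tenacity = 2901 cN / 89.3 tex
Tenacity = 32.49 cN/tex

32.49 cN/tex


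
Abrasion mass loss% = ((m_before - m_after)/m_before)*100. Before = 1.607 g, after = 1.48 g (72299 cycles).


Formula: Mass loss% = ((m_before - m_after) / m_before) * 100
Step 1: Mass loss = 1.607 - 1.48 = 0.127 g
Step 2: Ratio = 0.127 / 1.607 = 0.0790292
Step 3: Mass loss% = 0.0790292 * 100 = 7.90292% ≈ 7.90%

7.90%


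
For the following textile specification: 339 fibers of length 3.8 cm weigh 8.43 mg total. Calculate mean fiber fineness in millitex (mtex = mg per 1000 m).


Formula: fineness (mtex) = mass (mg) / total length (km) = (mass_mg / total_length_m) * 1000
Step 1: Convert fiber length: 3.8 cm = 0.038 m
Step 2: Total fiber length = 339 * 0.038 = 12.882 m
Step 3: Linear density = 8.43 mg / 12.882 m = 0.6544 mg/m
Step 4: fineness = 0.6544 * 1000 = 654.4 mtex

654.4 mtex


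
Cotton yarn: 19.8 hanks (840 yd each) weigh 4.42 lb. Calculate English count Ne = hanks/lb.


Formula: Ne = hanks / mass_lb
Substituting: Ne = 19.8 / 4.42
Ne = 4.5

4.5 Ne


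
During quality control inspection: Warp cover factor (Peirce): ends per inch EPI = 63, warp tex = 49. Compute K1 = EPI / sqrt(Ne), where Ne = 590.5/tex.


Formula: K1 = EPI / sqrt(Ne), with Ne = 590.5 / tex_warp
Step 1: Ne = 590.5 / 49 = 12.051
Step 2: sqrt(Ne) = sqrt(12.051) = 3.4715
Step 3: K1 = 63 / 3.4715 = 18.1

18.1


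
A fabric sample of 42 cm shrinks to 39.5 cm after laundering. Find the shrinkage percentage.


Formula: Shrinkage% = ((L_before - L_after) / L_before) * 100
Step 1: Shrinkage = 42 - 39.5 = 2.5 cm
Step 2: Shrinkage% = (2.5 / 42) * 100
Step 3: Shrinkage% = 0.059524 * 100 = 5.9524% ≈ 6.0%

6.0%


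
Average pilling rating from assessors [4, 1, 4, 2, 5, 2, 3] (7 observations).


Formula: Mean = sum / count
Sum = 4 + 1 + 4 + 2 + 5 + 2 + 3 = 21
Mean = 21 / 7 = 3.0

3.0


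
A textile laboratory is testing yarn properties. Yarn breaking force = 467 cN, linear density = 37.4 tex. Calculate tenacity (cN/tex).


Formula: Tenacity = Breaking force / Linear density
Tenacity = 467 cN / 37.4 tex
Tenacity = 12.49 cN/tex

12.49 cN/tex


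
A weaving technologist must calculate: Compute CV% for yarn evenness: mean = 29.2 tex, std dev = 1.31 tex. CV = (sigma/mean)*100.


Formula: CV% = (standard deviation / mean) * 100
Step 1: Ratio = 1.31 / 29.2 = 0.044863
Step 2: CV% = 0.044863 * 100 = 4.4863% ≈ 4.5%

4.5%


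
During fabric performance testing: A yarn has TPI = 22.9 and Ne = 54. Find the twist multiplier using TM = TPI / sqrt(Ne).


Formula: TM = TPI / sqrt(Ne)
Step 1: sqrt(Ne) = sqrt(54) = 7.3485
Step 2: TM = 22.9 / 7.3485 = 3.12

3.12 TM


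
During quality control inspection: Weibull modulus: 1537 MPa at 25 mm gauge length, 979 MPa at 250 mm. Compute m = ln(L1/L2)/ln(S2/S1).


Formula: m = ln(L1/L2) / ln(S2/S1)
Step 1: ln(L1/L2) = ln(25/250) = -2.30259
Step 2: S2/S1 = 979/1537 = 0.63696
Step 3: ln(S2/S1) = ln(0.63696) = -0.45105
Step 4: m = -2.30259 / -0.45105 = 5.10

5.10 (Weibull m)


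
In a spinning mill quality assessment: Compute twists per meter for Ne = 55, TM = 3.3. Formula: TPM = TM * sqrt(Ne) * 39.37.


Formula: TPM = TM * sqrt(Ne) * 39.37
Step 1: sqrt(Ne) = sqrt(55) = 7.4162
Step 2: TM * sqrt(Ne) = 3.3 * 7.4162 = 24.4735
Step 3: TPM = 24.4735 * 39.37 = 964 twists/m

964 twists/m


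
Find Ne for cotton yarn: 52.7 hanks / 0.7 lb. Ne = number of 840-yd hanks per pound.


Formula: Ne = hanks / mass_lb
Substituting: Ne = 52.7 / 0.7
Ne = 75.3

75.3 Ne


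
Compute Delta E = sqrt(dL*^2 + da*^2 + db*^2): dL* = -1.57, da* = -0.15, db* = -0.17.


Formula: Delta E = sqrt(dL*^2 + da*^2 + db*^2)
Step 1: dL*^2 = (-1.57)^2 = 2.4649
Step 2: da*^2 = (-0.15)^2 = 0.0225
Step 3: db*^2 = (-0.17)^2 = 0.0289
Step 4: Sum = 2.4649 + 0.0225 + 0.0289 = 2.5163
Step 5: Delta E = sqrt(2.5163) = 1.59

1.59 Delta E


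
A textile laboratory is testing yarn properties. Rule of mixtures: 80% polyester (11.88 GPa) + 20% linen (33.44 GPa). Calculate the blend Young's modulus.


Formula: Blend property = (fraction_A * property_A) + (fraction_B * property_B)
Step 1: Contribution A = 80/100 * 11.88 GPa = 9.504 GPa
Step 2: Contribution B = 20/100 * 33.44 GPa = 6.688 GPa
Step 3: Blend Young's modulus = 9.504 + 6.688 = 16.192 GPa

16.192 GPa


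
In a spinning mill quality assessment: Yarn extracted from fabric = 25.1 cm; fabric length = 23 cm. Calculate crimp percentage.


Formula: Crimp% = ((L_yarn - L_fabric) / L_fabric) * 100
Step 1: Extension = 25.1 - 23 = 2.1 cm
Step 2: Crimp% = (2.1 / 23) * 100
Step 3: Crimp% = 0.091304 * 100 = 9.1304% ≈ 9.1%

9.1%


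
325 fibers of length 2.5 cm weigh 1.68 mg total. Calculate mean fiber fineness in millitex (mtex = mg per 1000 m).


Formula: fineness (mtex) = mass (mg) / total length (km) = (mass_mg / total_length_m) * 1000
Step 1: Convert fiber length: 2.5 cm = 0.025 m
Step 2: Total fiber length = 325 * 0.025 = 8.125 m
Step 3: Linear density = 1.68 mg / 8.125 m = 0.2068 mg/m
Step 4: fineness = 0.2068 * 1000 = 206.8 mtex

206.8 mtex


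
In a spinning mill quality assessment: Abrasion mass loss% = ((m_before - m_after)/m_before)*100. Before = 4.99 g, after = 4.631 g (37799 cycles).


Formula: Mass loss% = ((m_before - m_after) / m_before) * 100
Step 1: Mass loss = 4.99 - 4.631 = 0.359 g
Step 2: Ratio = 0.359 / 4.99 = 0.0719439
Step 3: Mass loss% = 0.0719439 * 100 = 7.19439% ≈ 7.19%

7.19%


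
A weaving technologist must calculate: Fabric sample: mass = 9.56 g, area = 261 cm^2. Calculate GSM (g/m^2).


Formula: GSM = mass_g / area_m2
Step 1: Convert area: 261 cm^2 = 261 / 10000 = 0.0261 m^2
Step 2: GSM = 9.56 g / 0.0261 m^2 = 366.3 g/m^2

366.3 g/m^2


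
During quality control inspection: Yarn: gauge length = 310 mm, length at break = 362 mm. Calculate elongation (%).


Formula: Elongation (%) = ((L_break - L0) / L0) * 100
Step 1: Extension = 362 - 310 = 52 mm
Step 2: Elongation = (52 / 310) * 100
Step 3: Elongation = 0.167742 * 100 = 16.7742% ≈ 16.8%

16.8%


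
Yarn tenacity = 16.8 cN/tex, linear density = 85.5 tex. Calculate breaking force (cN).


Formula: Breaking force = Tenacity * Linear density
F = 16.8 cN/tex * 85.5 tex
F = 1436.40 cN

1436.40 cN


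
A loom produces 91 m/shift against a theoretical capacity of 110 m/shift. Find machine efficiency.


Formula: Efficiency% = (Actual output / Theoretical output) * 100
Efficiency% = (91 / 110) * 100
Efficiency% = 0.827273 * 100 = 82.7273% ≈ 82.7%

82.7%


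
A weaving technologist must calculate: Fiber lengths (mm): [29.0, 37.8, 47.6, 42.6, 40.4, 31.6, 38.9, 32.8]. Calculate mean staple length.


Formula: Mean = sum of lengths / count
Sum = 29.0 + 37.8 + 47.6 + 42.6 + 40.4 + 31.6 + 38.9 + 32.8
Sum = 300.7 mm
Mean = 300.7 / 8 = 37.59 mm

37.59 mm


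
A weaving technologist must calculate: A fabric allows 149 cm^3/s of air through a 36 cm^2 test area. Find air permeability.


Formula: Air Permeability = Airflow / Test Area
AP = 149 cm^3/s / 36 cm^2
AP = 4.1 cm^3/s/cm^2

4.1 cm^3/s/cm^2


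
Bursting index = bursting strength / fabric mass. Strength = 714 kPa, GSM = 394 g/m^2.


Formula: Bursting Index = Bursting Strength / Fabric GSM
BI = 714 kPa / 394 g/m^2
BI = 1.812 kPa/(g/m^2)

1.812 kPa/(g/m^2)


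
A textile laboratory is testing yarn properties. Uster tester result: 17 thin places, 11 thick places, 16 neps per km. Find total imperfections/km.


Formula: Total = thin places + thick places + neps
Total = 17 + 11 + 16
Total = 44 imperfections/km

44 imperfections/km


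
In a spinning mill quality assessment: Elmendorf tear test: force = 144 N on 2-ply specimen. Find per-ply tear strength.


Formula: Per-ply strength = Total force / Number of plies
Per-ply = 144 N / 2
Per-ply = 72 N

72 N


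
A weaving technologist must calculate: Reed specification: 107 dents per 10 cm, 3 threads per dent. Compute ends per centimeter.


Formula: EPC = (dents per 10 cm * ends per dent) / 10
Step 1: Total ends per 10 cm = 107 * 3 = 321
Step 2: EPC = 321 / 10 = 32.1 ends/cm

32.1 ends/cm


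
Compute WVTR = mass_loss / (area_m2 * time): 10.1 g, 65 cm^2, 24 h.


Formula: WVTR = mass_loss / (area * time)
Step 1: Convert area: 65 cm^2 = 0.0065 m^2
Step 2: WVTR = 10.1 g / (0.0065 m^2 * 24 h)
Step 3: WVTR = 10.1 / 0.156 = 64.7 g/m^2/h

64.7 g/m^2/h


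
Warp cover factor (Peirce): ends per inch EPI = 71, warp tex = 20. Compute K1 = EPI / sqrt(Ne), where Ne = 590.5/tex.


Formula: K1 = EPI / sqrt(Ne), with Ne = 590.5 / tex_warp
Step 1: Ne = 590.5 / 20 = 29.525
Step 2: sqrt(Ne) = sqrt(29.525) = 5.4337
Step 3: K1 = 71 / 5.4337 = 13.1

13.1


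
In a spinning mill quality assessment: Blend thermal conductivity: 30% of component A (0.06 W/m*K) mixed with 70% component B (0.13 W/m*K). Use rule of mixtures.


Formula: Blend property = (fraction_A * property_A) + (fraction_B * property_B)
Step 1: Contribution A = 30/100 * 0.06 W/m*K = 0.018 W/m*K
Step 2: Contribution B = 70/100 * 0.13 W/m*K = 0.091 W/m*K
Step 3: Blend thermal conductivity = 0.018 + 0.091 = 0.109 W/m*K

0.109 W/m*K


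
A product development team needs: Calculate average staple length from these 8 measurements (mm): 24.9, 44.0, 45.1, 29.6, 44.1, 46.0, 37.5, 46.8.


Formula: Mean = sum of lengths / count
Sum = 24.9 + 44.0 + 45.1 + 29.6 + 44.1 + 46.0 + 37.5 + 46.8
Sum = 318.0 mm
Mean = 318.0 / 8 = 39.75 mm

39.75 mm


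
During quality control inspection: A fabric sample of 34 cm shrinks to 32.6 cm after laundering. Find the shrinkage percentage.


Formula: Shrinkage% = ((L_before - L_after) / L_before) * 100
Step 1: Shrinkage = 34 - 32.6 = 1.4 cm
Step 2: Shrinkage% = (1.4 / 34) * 100
Step 3: Shrinkage% = 0.041176 * 100 = 4.1176% ≈ 4.1%

4.1%


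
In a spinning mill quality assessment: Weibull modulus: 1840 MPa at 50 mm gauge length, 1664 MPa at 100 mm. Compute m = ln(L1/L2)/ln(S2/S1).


Formula: m = ln(L1/L2) / ln(S2/S1)
Step 1: ln(L1/L2) = ln(50/100) = -0.69315
Step 2: S2/S1 = 1664/1840 = 0.90435
Step 3: ln(S2/S1) = ln(0.90435) = -0.10054
Step 4: m = -0.69315 / -0.10054 = 6.89

6.89 (Weibull m)


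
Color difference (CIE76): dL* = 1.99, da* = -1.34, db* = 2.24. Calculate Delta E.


Formula: Delta E = sqrt(dL*^2 + da*^2 + db*^2)
Step 1: dL*^2 = 1.99^2 = 3.9601
Step 2: da*^2 = (-1.34)^2 = 1.7956
Step 3: db*^2 = 2.24^2 = 5.0176
Step 4: Sum = 3.9601 + 1.7956 + 5.0176 = 10.7733
Step 5: Delta E = sqrt(10.7733) = 3.28

3.28 Delta E


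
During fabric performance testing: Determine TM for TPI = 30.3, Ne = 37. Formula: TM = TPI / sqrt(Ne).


Formula: TM = TPI / sqrt(Ne)
Step 1: sqrt(Ne) = sqrt(37) = 6.0828
Step 2: TM = 30.3 / 6.0828 = 4.98

4.98 TM


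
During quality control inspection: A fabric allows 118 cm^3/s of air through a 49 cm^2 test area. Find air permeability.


Formula: Air Permeability = Airflow / Test Area
AP = 118 cm^3/s / 49 cm^2
AP = 2.4 cm^3/s/cm^2

2.4 cm^3/s/cm^2


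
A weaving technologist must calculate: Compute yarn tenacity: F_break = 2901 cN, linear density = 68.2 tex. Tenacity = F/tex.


Formula: Tenacity = Breaking force / Linear density
Tenacity = 2901 cN / 68.2 tex
Tenacity = 42.54 cN/tex

42.54 cN/tex


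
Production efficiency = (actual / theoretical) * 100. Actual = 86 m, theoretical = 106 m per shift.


Formula: Efficiency% = (Actual output / Theoretical output) * 100
Efficiency% = (86 / 106) * 100
Efficiency% = 0.811321 * 100 = 81.1321% ≈ 81.1%

81.1%


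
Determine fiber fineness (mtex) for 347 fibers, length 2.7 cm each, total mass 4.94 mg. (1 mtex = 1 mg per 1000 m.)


Formula: fineness (mtex) = mass (mg) / total length (km) = (mass_mg / total_length_m) * 1000
Step 1: Convert fiber length: 2.7 cm = 0.027 m
Step 2: Total fiber length = 347 * 0.027 = 9.369 m
Step 3: Linear density = 4.94 mg / 9.369 m = 0.5273 mg/m
Step 4: fineness = 0.5273 * 1000 = 527.3 mtex

527.3 mtex


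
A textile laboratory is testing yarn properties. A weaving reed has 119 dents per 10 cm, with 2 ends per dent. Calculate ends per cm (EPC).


Formula: EPC = (dents per 10 cm * ends per dent) / 10
Step 1: Total ends per 10 cm = 119 * 2 = 238
Step 2: EPC = 238 / 10 = 23.8 ends/cm

23.8 ends/cm


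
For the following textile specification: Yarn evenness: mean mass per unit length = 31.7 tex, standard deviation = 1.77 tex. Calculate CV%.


Formula: CV% = (standard deviation / mean) * 100
Step 1: Ratio = 1.77 / 31.7 = 0.055836
Step 2: CV% = 0.055836 * 100 = 5.5836% ≈ 5.6%

5.6%


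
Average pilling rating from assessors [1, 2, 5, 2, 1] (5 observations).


Formula: Mean = sum / count
Sum = 1 + 2 + 5 + 2 + 1 = 11
Mean = 11 / 5 = 2.2

2.2


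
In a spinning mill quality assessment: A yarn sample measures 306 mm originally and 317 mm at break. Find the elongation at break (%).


Formula: Elongation (%) = ((L_break - L0) / L0) * 100
Step 1: Extension = 317 - 306 = 11 mm
Step 2: Elongation = (11 / 306) * 100
Step 3: Elongation = 0.035948 * 100 = 3.5948% ≈ 3.6%

3.6%


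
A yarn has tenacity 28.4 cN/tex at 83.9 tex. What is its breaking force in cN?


Formula: Breaking force = Tenacity * Linear density
F = 28.4 cN/tex * 83.9 tex
F = 2382.76 cN

2382.76 cN


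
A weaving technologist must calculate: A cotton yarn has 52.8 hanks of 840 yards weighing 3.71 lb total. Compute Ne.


Formula: Ne = hanks / mass_lb
Substituting: Ne = 52.8 / 3.71
Ne = 14.2

14.2 Ne


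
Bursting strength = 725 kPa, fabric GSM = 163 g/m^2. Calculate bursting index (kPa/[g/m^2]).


Formula: Bursting Index = Bursting Strength / Fabric GSM
BI = 725 kPa / 163 g/m^2
BI = 4.448 kPa/(g/m^2)

4.448 kPa/(g/m^2)


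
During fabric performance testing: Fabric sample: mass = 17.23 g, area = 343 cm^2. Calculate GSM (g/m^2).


Formula: GSM = mass_g / area_m2
Step 1: Convert area: 343 cm^2 = 343 / 10000 = 0.0343 m^2
Step 2: GSM = 17.23 g / 0.0343 m^2 = 502.3 g/m^2

502.3 g/m^2


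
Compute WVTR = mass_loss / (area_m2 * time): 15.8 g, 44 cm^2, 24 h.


Formula: WVTR = mass_loss / (area * time)
Step 1: Convert area: 44 cm^2 = 0.0044 m^2
Step 2: WVTR = 15.8 g / (0.0044 m^2 * 24 h)
Step 3: WVTR = 15.8 / 0.1056 = 149.6 g/m^2/h

149.6 g/m^2/h


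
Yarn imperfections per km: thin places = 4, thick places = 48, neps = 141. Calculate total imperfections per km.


Formula: Total = thin places + thick places + neps
Total = 4 + 48 + 141
Total = 193 imperfections/km

193 imperfections/km


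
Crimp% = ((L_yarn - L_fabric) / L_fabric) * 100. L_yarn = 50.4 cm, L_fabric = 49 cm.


Formula: Crimp% = ((L_yarn - L_fabric) / L_fabric) * 100
Step 1: Extension = 50.4 - 49 = 1.4 cm
Step 2: Crimp% = (1.4 / 49) * 100
Step 3: Crimp% = 0.028571 * 100 = 2.8571% ≈ 2.9%

2.9%


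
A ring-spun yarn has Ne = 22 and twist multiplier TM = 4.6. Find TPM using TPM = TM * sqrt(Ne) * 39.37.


Formula: TPM = TM * sqrt(Ne) * 39.37
Step 1: sqrt(Ne) = sqrt(22) = 4.6904
Step 2: TM * sqrt(Ne) = 4.6 * 4.6904 = 21.5758
Step 3: TPM = 21.5758 * 39.37 = 849 twists/m

849 twists/m


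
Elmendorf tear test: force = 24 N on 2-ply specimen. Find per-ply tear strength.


Formula: Per-ply strength = Total force / Number of plies
Per-ply = 24 N / 2
Per-ply = 12 N

12 N


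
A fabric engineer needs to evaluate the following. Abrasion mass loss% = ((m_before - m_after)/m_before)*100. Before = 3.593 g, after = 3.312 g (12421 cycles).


Formula: Mass loss% = ((m_before - m_after) / m_before) * 100
Step 1: Mass loss = 3.593 - 3.312 = 0.281 g
Step 2: Ratio = 0.281 / 3.593 = 0.0782076
Step 3: Mass loss% = 0.0782076 * 100 = 7.82076% ≈ 7.82%

7.82%


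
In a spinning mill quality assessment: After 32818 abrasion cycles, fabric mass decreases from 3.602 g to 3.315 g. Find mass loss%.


Formula: Mass loss% = ((m_before - m_after) / m_before) * 100
Step 1: Mass loss = 3.602 - 3.315 = 0.287 g
Step 2: Ratio = 0.287 / 3.602 = 0.079678
Step 3: Mass loss% = 0.079678 * 100 = 7.9678% ≈ 7.97%

7.97%


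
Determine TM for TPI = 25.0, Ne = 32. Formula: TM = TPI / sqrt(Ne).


Formula: TM = TPI / sqrt(Ne)
Step 1: sqrt(Ne) = sqrt(32) = 5.6569
Step 2: TM = 25.0 / 5.6569 = 4.42

4.42 TM


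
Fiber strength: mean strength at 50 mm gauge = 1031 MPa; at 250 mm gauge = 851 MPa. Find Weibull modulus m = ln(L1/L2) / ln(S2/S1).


Formula: m = ln(L1/L2) / ln(S2/S1)
Step 1: ln(L1/L2) = ln(50/250) = -1.60944
Step 2: S2/S1 = 851/1031 = 0.82541
Step 3: ln(S2/S1) = ln(0.82541) = -0.19188
Step 4: m = -1.60944 / -0.19188 = 8.39

8.39 (Weibull m)


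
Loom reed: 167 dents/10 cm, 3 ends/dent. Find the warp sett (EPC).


Formula: EPC = (dents per 10 cm * ends per dent) / 10
Step 1: Total ends per 10 cm = 167 * 3 = 501
Step 2: EPC = 501 / 10 = 50.1 ends/cm

50.1 ends/cm


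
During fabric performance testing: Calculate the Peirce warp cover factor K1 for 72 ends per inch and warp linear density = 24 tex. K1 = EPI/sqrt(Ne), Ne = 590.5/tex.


Formula: K1 = EPI / sqrt(Ne), with Ne = 590.5 / tex_warp
Step 1: Ne = 590.5 / 24 = 24.604
Step 2: sqrt(Ne) = sqrt(24.604) = 4.9602
Step 3: K1 = 72 / 4.9602 = 14.5

14.5


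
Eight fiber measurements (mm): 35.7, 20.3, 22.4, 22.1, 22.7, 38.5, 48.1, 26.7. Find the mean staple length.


Formula: Mean = sum of lengths / count
Sum = 35.7 + 20.3 + 22.4 + 22.1 + 22.7 + 38.5 + 48.1 + 26.7
Sum = 236.5 mm
Mean = 236.5 / 8 = 29.56 mm

29.56 mm


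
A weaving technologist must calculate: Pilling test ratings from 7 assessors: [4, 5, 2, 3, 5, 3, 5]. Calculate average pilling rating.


Formula: Mean = sum / count
Sum = 4 + 5 + 2 + 3 + 5 + 3 + 5 = 27
Mean = 27 / 7 = 3.9

3.9


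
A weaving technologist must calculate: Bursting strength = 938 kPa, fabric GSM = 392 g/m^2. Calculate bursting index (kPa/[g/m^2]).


Formula: Bursting Index = Bursting Strength / Fabric GSM
BI = 938 kPa / 392 g/m^2
BI = 2.393 kPa/(g/m^2)

2.393 kPa/(g/m^2)


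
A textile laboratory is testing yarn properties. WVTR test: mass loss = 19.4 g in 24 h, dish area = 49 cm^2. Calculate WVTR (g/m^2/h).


Formula: WVTR = mass_loss / (area * time)
Step 1: Convert area: 49 cm^2 = 0.0049 m^2
Step 2: WVTR = 19.4 g / (0.0049 m^2 * 24 h)
Step 3: WVTR = 19.4 / 0.1176 = 165.0 g/m^2/h

165.0 g/m^2/h


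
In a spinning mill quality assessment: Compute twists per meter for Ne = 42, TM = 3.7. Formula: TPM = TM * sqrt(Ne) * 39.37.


Formula: TPM = TM * sqrt(Ne) * 39.37
Step 1: sqrt(Ne) = sqrt(42) = 6.4807
Step 2: TM * sqrt(Ne) = 3.7 * 6.4807 = 23.9786
Step 3: TPM = 23.9786 * 39.37 = 944 twists/m

944 twists/m


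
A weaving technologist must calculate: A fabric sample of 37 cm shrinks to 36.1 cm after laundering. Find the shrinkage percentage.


Formula: Shrinkage% = ((L_before - L_after) / L_before) * 100
Step 1: Shrinkage = 37 - 36.1 = 0.9 cm
Step 2: Shrinkage% = (0.9 / 37) * 100
Step 3: Shrinkage% = 0.024324 * 100 = 2.4324% ≈ 2.4%

2.4%


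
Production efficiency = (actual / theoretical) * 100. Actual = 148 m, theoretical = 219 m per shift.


Formula: Efficiency% = (Actual output / Theoretical output) * 100
Efficiency% = (148 / 219) * 100
Efficiency% = 0.675799 * 100 = 67.5799% ≈ 67.6%

67.6%


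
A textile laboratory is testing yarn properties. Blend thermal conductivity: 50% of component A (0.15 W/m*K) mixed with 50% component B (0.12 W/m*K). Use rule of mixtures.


Formula: Blend property = (fraction_A * property_A) + (fraction_B * property_B)
Step 1: Contribution A = 50/100 * 0.15 W/m*K = 0.075 W/m*K
Step 2: Contribution B = 50/100 * 0.12 W/m*K = 0.06 W/m*K
Step 3: Blend thermal conductivity = 0.075 + 0.06 = 0.135 W/m*K

0.135 W/m*K


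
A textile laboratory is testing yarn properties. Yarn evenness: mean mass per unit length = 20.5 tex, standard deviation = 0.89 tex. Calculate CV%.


Formula: CV% = (standard deviation / mean) * 100
Step 1: Ratio = 0.89 / 20.5 = 0.043415
Step 2: CV% = 0.043415 * 100 = 4.3415% ≈ 4.3%

4.3%


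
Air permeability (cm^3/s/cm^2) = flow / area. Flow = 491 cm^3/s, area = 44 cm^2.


Formula: Air Permeability = Airflow / Test Area
AP = 491 cm^3/s / 44 cm^2
AP = 11.2 cm^3/s/cm^2

11.2 cm^3/s/cm^2


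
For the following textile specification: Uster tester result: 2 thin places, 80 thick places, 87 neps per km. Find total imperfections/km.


Formula: Total = thin places + thick places + neps
Total = 2 + 80 + 87
Total = 169 imperfections/km

169 imperfections/km


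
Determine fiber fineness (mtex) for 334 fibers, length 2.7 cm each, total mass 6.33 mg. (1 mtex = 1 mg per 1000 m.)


Formula: fineness (mtex) = mass (mg) / total length (km) = (mass_mg / total_length_m) * 1000
Step 1: Convert fiber length: 2.7 cm = 0.027 m
Step 2: Total fiber length = 334 * 0.027 = 9.018 m
Step 3: Linear density = 6.33 mg / 9.018 m = 0.7019 mg/m
Step 4: fineness = 0.7019 * 1000 = 701.9 mtex

701.9 mtex


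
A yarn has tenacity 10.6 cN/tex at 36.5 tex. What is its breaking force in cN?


Formula: Breaking force = Tenacity * Linear density
F = 10.6 cN/tex * 36.5 tex
F = 386.90 cN

386.90 cN


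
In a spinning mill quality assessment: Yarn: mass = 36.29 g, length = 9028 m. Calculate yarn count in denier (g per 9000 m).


Formula: den = (mass_g / length_m) * 9000
Substituting: den = (36.29 / 9028) * 9000
Intermediate: 36.29 / 9028 = 0.00401972 g/m
den = 0.00401972 * 9000 = 36.2 denier

36.2 denier


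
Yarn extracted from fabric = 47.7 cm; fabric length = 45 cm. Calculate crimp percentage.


Formula: Crimp% = ((L_yarn - L_fabric) / L_fabric) * 100
Step 1: Extension = 47.7 - 45 = 2.7 cm
Step 2: Crimp% = (2.7 / 45) * 100
Step 3: Crimp% = 0.06 * 100 = 6.0%

6.0%


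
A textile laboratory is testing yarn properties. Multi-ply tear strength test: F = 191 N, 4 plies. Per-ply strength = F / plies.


Formula: Per-ply strength = Total force / Number of plies
Per-ply = 191 N / 4
Per-ply = 47.75 N

47.75 N


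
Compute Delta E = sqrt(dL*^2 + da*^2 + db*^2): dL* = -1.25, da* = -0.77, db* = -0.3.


Formula: Delta E = sqrt(dL*^2 + da*^2 + db*^2)
Step 1: dL*^2 = (-1.25)^2 = 1.5625
Step 2: da*^2 = (-0.77)^2 = 0.5929
Step 3: db*^2 = (-0.3)^2 = 0.09
Step 4: Sum = 1.5625 + 0.5929 + 0.09 = 2.2454
Step 5: Delta E = sqrt(2.2454) = 1.5

1.5 Delta E


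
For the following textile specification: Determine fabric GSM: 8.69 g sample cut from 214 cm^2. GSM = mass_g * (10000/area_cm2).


Formula: GSM = mass_g / area_m2
Step 1: Convert area: 214 cm^2 = 214 / 10000 = 0.0214 m^2
Step 2: GSM = 8.69 g / 0.0214 m^2 = 406.1 g/m^2

406.1 g/m^2


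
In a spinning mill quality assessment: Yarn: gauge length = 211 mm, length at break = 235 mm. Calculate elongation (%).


Formula: Elongation (%) = ((L_break - L0) / L0) * 100
Step 1: Extension = 235 - 211 = 24 mm
Step 2: Elongation = (24 / 211) * 100
Step 3: Elongation = 0.113744 * 100 = 11.3744% ≈ 11.4%

11.4%


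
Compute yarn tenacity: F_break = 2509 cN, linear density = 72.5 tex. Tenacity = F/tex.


Formula: Tenacity = Breaking force / Linear density
Tenacity = 2509 cN / 72.5 tex
Tenacity = 34.61 cN/tex

34.61 cN/tex


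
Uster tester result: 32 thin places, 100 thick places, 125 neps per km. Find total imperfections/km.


Formula: Total = thin places + thick places + neps
Total = 32 + 100 + 125
Total = 257 imperfections/km

257 imperfections/km


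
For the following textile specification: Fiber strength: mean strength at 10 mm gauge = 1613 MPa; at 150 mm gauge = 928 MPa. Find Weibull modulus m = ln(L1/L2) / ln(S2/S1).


Formula: m = ln(L1/L2) / ln(S2/S1)
Step 1: ln(L1/L2) = ln(10/150) = -2.70805
Step 2: S2/S1 = 928/1613 = 0.57533
Step 3: ln(S2/S1) = ln(0.57533) = -0.55281
Step 4: m = -2.70805 / -0.55281 = 4.90

4.90 (Weibull m)


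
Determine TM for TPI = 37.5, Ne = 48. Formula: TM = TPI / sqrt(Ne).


Formula: TM = TPI / sqrt(Ne)
Step 1: sqrt(Ne) = sqrt(48) = 6.9282
Step 2: TM = 37.5 / 6.9282 = 5.41

5.41 TM


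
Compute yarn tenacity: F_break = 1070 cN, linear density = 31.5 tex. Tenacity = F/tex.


Formula: Tenacity = Breaking force / Linear density
Tenacity = 1070 cN / 31.5 tex
Tenacity = 33.97 cN/tex

33.97 cN/tex


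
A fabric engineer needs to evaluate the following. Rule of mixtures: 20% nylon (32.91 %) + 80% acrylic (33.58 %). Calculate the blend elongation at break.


Formula: Blend property = (fraction_A * property_A) + (fraction_B * property_B)
Step 1: Contribution A = 20/100 * 32.91 % = 6.582 %
Step 2: Contribution B = 80/100 * 33.58 % = 26.864 %
Step 3: Blend elongation at break = 6.582 + 26.864 = 33.446 %

33.446 %


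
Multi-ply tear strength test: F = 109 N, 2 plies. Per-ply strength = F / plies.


Formula: Per-ply strength = Total force / Number of plies
Per-ply = 109 N / 2
Per-ply = 54.5 N

54.5 N


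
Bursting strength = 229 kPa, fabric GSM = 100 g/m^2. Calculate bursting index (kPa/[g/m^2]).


Formula: Bursting Index = Bursting Strength / Fabric GSM
BI = 229 kPa / 100 g/m^2
BI = 2.290 kPa/(g/m^2)

2.290 kPa/(g/m^2)


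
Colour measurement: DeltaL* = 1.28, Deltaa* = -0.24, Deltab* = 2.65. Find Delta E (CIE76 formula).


Formula: Delta E = sqrt(dL*^2 + da*^2 + db*^2)
Step 1: dL*^2 = 1.28^2 = 1.6384
Step 2: da*^2 = (-0.24)^2 = 0.0576
Step 3: db*^2 = 2.65^2 = 7.0225
Step 4: Sum = 1.6384 + 0.0576 + 7.0225 = 8.7185
Step 5: Delta E = sqrt(8.7185) = 2.95

2.95 Delta E


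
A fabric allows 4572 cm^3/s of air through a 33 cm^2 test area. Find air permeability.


Formula: Air Permeability = Airflow / Test Area
AP = 4572 cm^3/s / 33 cm^2
AP = 138.5 cm^3/s/cm^2

138.5 cm^3/s/cm^2


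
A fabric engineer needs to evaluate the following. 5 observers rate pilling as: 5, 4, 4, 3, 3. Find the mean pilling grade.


Formula: Mean = sum / count
Sum = 5 + 4 + 4 + 3 + 3 = 19
Mean = 19 / 5 = 3.8

3.8


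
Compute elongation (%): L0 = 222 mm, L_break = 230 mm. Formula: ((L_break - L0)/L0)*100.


Formula: Elongation (%) = ((L_break - L0) / L0) * 100
Step 1: Extension = 230 - 222 = 8 mm
Step 2: Elongation = (8 / 222) * 100
Step 3: Elongation = 0.036036 * 100 = 3.6036% ≈ 3.6%

3.6%


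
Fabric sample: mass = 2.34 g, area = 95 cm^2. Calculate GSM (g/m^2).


Formula: GSM = mass_g / area_m2
Step 1: Convert area: 95 cm^2 = 95 / 10000 = 0.0095 m^2
Step 2: GSM = 2.34 g / 0.0095 m^2 = 246.3 g/m^2

246.3 g/m^2


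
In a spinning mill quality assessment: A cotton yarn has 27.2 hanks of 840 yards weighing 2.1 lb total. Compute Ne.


Formula: Ne = hanks / mass_lb
Substituting: Ne = 27.2 / 2.1
Ne = 13.0

13.0 Ne


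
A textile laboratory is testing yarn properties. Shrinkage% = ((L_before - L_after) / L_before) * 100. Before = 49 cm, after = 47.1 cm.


Formula: Shrinkage% = ((L_before - L_after) / L_before) * 100
Step 1: Shrinkage = 49 - 47.1 = 1.9 cm
Step 2: Shrinkage% = (1.9 / 49) * 100
Step 3: Shrinkage% = 0.038776 * 100 = 3.8776% ≈ 3.9%

3.9%


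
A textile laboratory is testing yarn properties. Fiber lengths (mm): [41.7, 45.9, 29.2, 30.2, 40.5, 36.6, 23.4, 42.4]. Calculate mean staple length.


Formula: Mean = sum of lengths / count
Sum = 41.7 + 45.9 + 29.2 + 30.2 + 40.5 + 36.6 + 23.4 + 42.4
Sum = 289.9 mm
Mean = 289.9 / 8 = 36.24 mm

36.24 mm


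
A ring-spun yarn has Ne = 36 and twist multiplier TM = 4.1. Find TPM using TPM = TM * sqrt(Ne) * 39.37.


Formula: TPM = TM * sqrt(Ne) * 39.37
Step 1: sqrt(Ne) = sqrt(36) = 6
Step 2: TM * sqrt(Ne) = 4.1 * 6 = 24.6
Step 3: TPM = 24.6 * 39.37 = 969 twists/m

969 twists/m


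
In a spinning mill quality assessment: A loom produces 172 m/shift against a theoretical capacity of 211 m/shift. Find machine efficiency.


Formula: Efficiency% = (Actual output / Theoretical output) * 100
Efficiency% = (172 / 211) * 100
Efficiency% = 0.815166 * 100 = 81.5166% ≈ 81.5%

81.5%


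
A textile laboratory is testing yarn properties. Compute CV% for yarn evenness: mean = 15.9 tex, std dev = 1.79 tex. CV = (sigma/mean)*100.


Formula: CV% = (standard deviation / mean) * 100
Step 1: Ratio = 1.79 / 15.9 = 0.112579
Step 2: CV% = 0.112579 * 100 = 11.2579% ≈ 11.3%

11.3%


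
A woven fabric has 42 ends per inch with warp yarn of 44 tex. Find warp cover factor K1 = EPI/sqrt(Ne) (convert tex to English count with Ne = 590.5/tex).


Formula: K1 = EPI / sqrt(Ne), with Ne = 590.5 / tex_warp
Step 1: Ne = 590.5 / 44 = 13.42
Step 2: sqrt(Ne) = sqrt(13.42) = 3.6633
Step 3: K1 = 42 / 3.6633 = 11.5

11.5


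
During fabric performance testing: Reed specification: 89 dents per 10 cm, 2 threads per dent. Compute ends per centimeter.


Formula: EPC = (dents per 10 cm * ends per dent) / 10
Step 1: Total ends per 10 cm = 89 * 2 = 178
Step 2: EPC = 178 / 10 = 17.8 ends/cm

17.8 ends/cm


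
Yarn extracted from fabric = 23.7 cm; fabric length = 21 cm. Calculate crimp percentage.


Formula: Crimp% = ((L_yarn - L_fabric) / L_fabric) * 100
Step 1: Extension = 23.7 - 21 = 2.7 cm
Step 2: Crimp% = (2.7 / 21) * 100
Step 3: Crimp% = 0.128571 * 100 = 12.8571% ≈ 12.9%

12.9%


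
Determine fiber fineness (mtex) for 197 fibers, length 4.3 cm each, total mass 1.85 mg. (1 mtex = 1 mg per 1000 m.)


Formula: fineness (mtex) = mass (mg) / total length (km) = (mass_mg / total_length_m) * 1000
Step 1: Convert fiber length: 4.3 cm = 0.043 m
Step 2: Total fiber length = 197 * 0.043 = 8.471 m
Step 3: Linear density = 1.85 mg / 8.471 m = 0.2184 mg/m
Step 4: fineness = 0.2184 * 1000 = 218.4 mtex

218.4 mtex


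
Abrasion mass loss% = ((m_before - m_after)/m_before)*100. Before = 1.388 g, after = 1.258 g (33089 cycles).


Formula: Mass loss% = ((m_before - m_after) / m_before) * 100
Step 1: Mass loss = 1.388 - 1.258 = 0.13 g
Step 2: Ratio = 0.13 / 1.388 = 0.0936599
Step 3: Mass loss% = 0.0936599 * 100 = 9.36599% ≈ 9.37%

9.37%


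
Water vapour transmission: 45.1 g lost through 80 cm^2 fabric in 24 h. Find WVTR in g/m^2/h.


Formula: WVTR = mass_loss / (area * time)
Step 1: Convert area: 80 cm^2 = 0.008 m^2
Step 2: WVTR = 45.1 g / (0.008 m^2 * 24 h)
Step 3: WVTR = 45.1 / 0.192 = 234.9 g/m^2/h

234.9 g/m^2/h


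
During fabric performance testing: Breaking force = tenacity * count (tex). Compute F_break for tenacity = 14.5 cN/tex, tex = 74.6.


Formula: Breaking force = Tenacity * Linear density
F = 14.5 cN/tex * 74.6 tex
F = 1081.70 cN

1081.70 cN


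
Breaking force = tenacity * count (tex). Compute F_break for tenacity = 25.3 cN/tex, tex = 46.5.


Formula: Breaking force = Tenacity * Linear density
F = 25.3 cN/tex * 46.5 tex
F = 1176.45 cN

1176.45 cN


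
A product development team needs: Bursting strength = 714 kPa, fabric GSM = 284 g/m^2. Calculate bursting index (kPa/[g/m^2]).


Formula: Bursting Index = Bursting Strength / Fabric GSM
BI = 714 kPa / 284 g/m^2
BI = 2.514 kPa/(g/m^2)

2.514 kPa/(g/m^2)


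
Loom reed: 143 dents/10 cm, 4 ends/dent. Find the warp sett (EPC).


Formula: EPC = (dents per 10 cm * ends per dent) / 10
Step 1: Total ends per 10 cm = 143 * 4 = 572
Step 2: EPC = 572 / 10 = 57.2 ends/cm

57.2 ends/cm


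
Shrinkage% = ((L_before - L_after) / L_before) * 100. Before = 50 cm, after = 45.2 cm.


Formula: Shrinkage% = ((L_before - L_after) / L_before) * 100
Step 1: Shrinkage = 50 - 45.2 = 4.8 cm
Step 2: Shrinkage% = (4.8 / 50) * 100
Step 3: Shrinkage% = 0.096 * 100 = 9.6%

9.6%
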